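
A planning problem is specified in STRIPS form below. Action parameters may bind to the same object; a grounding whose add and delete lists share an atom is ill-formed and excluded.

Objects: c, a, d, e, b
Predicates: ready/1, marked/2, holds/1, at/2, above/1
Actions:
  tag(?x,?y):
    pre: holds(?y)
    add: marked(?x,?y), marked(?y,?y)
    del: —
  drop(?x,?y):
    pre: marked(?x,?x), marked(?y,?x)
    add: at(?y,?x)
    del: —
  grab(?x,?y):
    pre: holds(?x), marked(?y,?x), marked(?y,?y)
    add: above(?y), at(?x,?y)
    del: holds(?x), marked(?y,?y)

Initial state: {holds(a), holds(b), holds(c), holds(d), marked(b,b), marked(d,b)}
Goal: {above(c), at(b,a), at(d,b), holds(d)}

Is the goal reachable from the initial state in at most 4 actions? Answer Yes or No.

No

1. tag(c,c)  →  {holds(a), holds(b), holds(c), holds(d), marked(b,b), marked(c,c), marked(d,b)}
2. tag(b,a)  →  {holds(a), holds(b), holds(c), holds(d), marked(a,a), marked(b,a), marked(b,b), marked(c,c), marked(d,b)}
3. drop(a,b)  →  {at(b,a), holds(a), holds(b), holds(c), holds(d), marked(a,a), marked(b,a), marked(b,b), marked(c,c), marked(d,b)}
4. drop(b,d)  →  {at(b,a), at(d,b), holds(a), holds(b), holds(c), holds(d), marked(a,a), marked(b,a), marked(b,b), marked(c,c), marked(d,b)}
5. grab(c,c)  →  {above(c), at(b,a), at(c,c), at(d,b), holds(a), holds(b), holds(d), marked(a,a), marked(b,a), marked(b,b), marked(d,b)}
optimal plan length = 5; 5 > 4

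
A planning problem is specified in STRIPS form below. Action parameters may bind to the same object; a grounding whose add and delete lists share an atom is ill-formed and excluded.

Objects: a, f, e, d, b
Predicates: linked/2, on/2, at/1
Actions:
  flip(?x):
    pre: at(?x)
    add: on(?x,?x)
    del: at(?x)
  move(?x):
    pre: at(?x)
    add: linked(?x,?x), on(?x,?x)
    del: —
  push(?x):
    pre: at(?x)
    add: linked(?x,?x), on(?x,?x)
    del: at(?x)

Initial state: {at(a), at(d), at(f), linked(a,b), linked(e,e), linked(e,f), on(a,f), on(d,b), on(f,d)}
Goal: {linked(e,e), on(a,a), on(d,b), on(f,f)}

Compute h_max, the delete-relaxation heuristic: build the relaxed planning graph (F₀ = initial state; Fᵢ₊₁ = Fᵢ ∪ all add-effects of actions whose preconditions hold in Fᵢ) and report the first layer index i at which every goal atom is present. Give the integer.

F0 = init (9 atoms)
F1 = F0 ∪ {linked(a,a), linked(d,d), linked(f,f), on(a,a), on(d,d), on(f,f)}  (15 atoms)
goal ⊆ F1  ⇒  h_max = 1

1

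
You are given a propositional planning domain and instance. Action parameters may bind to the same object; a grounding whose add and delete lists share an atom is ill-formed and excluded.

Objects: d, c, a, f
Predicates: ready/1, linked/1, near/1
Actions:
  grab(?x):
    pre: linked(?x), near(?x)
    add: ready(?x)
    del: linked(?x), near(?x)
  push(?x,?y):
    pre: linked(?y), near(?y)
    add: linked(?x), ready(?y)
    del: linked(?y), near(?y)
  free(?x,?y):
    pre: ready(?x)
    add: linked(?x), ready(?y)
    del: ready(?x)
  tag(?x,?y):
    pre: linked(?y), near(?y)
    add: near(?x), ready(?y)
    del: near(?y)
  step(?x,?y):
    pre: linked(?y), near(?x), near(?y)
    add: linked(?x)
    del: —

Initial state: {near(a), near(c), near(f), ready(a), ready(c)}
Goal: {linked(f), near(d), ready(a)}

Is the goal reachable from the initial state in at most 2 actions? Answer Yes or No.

No

1. free(c,d)  →  {linked(c), near(a), near(c), near(f), ready(a), ready(d)}
2. push(f,c)  →  {linked(f), near(a), near(f), ready(a), ready(c), ready(d)}
3. tag(d,f)  →  {linked(f), near(a), near(d), ready(a), ready(c), ready(d), ready(f)}
optimal plan length = 3; 3 > 2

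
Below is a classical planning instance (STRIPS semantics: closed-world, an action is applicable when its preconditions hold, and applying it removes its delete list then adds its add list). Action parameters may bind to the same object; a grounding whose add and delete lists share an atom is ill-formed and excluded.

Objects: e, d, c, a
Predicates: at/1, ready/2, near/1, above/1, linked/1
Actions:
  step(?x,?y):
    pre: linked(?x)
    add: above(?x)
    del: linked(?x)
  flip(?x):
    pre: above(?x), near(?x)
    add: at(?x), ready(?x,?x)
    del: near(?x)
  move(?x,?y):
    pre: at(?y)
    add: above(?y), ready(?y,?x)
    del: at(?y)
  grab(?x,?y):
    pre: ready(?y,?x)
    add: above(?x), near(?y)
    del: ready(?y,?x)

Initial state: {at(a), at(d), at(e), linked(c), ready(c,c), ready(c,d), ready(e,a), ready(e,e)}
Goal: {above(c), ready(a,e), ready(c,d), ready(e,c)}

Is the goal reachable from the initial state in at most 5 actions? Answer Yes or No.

Yes

1. step(c,e)  →  {above(c), at(a), at(d), at(e), ready(c,c), ready(c,d), ready(e,a), ready(e,e)}
2. move(e,a)  →  {above(a), above(c), at(d), at(e), ready(a,e), ready(c,c), ready(c,d), ready(e,a), ready(e,e)}
3. move(c,e)  →  {above(a), above(c), above(e), at(d), ready(a,e), ready(c,c), ready(c,d), ready(e,a), ready(e,c), ready(e,e)}
optimal plan length = 3; 3 ≤ 5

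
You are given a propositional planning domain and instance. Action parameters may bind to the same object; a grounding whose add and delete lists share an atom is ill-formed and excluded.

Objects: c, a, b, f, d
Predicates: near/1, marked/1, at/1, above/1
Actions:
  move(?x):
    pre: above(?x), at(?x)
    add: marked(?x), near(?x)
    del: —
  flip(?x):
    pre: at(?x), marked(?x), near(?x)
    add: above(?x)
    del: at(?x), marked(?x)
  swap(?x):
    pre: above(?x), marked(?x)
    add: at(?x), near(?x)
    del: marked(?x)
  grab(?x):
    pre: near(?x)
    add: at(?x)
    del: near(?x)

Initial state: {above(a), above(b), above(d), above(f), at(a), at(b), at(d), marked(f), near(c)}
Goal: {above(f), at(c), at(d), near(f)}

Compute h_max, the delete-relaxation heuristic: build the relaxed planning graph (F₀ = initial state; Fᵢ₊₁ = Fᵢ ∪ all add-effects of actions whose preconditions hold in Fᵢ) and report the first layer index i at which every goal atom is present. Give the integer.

F0 = init (9 atoms)
F1 = F0 ∪ {at(c), at(f), marked(a), marked(b), marked(d), near(a), near(b), near(d), near(f)}  (18 atoms)
goal ⊆ F1  ⇒  h_max = 1

1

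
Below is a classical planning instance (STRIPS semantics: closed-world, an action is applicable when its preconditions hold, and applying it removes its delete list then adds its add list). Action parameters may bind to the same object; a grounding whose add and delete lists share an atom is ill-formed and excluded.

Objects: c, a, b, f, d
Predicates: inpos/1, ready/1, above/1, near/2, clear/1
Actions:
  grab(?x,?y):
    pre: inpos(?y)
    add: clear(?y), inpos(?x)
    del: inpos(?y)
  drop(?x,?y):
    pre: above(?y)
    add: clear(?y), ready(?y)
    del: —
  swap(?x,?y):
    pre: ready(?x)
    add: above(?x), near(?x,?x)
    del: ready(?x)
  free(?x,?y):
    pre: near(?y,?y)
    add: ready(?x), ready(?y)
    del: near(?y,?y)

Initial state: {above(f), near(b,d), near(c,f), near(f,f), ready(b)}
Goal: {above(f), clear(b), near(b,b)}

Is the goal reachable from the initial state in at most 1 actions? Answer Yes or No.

1. swap(b,c)  →  {above(b), above(f), near(b,b), near(b,d), near(c,f), near(f,f)}
2. drop(c,b)  →  {above(b), above(f), clear(b), near(b,b), near(b,d), near(c,f), near(f,f), ready(b)}
optimal plan length = 2; 2 > 1

No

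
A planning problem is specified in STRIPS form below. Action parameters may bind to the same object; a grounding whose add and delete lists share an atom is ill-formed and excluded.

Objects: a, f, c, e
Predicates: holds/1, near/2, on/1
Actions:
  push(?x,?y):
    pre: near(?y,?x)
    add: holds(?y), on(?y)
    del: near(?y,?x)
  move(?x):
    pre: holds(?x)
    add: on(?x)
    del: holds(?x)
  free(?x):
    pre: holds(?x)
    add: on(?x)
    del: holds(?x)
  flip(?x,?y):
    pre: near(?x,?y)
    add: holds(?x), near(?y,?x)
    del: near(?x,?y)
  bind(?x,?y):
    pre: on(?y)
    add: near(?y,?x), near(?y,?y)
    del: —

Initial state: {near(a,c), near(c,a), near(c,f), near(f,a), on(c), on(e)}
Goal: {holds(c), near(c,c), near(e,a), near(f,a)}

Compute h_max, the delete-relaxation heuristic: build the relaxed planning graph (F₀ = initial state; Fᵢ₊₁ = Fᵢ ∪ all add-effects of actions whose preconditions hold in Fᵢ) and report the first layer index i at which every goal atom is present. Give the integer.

F0 = init (6 atoms)
F1 = F0 ∪ {holds(a), holds(c), holds(f), near(a,f), near(c,c), near(c,e), near(e,a), near(e,c), near(e,e), near(e,f), near(f,c), on(a), on(f)}  (19 atoms)
goal ⊆ F1  ⇒  h_max = 1

1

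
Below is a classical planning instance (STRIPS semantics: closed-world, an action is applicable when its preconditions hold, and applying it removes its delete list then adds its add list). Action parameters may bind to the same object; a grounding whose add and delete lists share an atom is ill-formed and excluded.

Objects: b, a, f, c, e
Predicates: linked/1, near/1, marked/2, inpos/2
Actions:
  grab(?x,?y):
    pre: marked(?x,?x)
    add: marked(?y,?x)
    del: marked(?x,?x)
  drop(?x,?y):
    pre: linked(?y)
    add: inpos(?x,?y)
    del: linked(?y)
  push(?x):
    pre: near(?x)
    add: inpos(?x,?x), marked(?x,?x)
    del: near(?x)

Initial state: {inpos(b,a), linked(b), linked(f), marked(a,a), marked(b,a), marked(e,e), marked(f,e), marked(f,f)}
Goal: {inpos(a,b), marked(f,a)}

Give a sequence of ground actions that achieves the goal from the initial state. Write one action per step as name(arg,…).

1. grab(a,f)  →  {inpos(b,a), linked(b), linked(f), marked(b,a), marked(e,e), marked(f,a), marked(f,e), marked(f,f)}
2. drop(a,b)  →  {inpos(a,b), inpos(b,a), linked(f), marked(b,a), marked(e,e), marked(f,a), marked(f,e), marked(f,f)}

grab(a,f); drop(a,b)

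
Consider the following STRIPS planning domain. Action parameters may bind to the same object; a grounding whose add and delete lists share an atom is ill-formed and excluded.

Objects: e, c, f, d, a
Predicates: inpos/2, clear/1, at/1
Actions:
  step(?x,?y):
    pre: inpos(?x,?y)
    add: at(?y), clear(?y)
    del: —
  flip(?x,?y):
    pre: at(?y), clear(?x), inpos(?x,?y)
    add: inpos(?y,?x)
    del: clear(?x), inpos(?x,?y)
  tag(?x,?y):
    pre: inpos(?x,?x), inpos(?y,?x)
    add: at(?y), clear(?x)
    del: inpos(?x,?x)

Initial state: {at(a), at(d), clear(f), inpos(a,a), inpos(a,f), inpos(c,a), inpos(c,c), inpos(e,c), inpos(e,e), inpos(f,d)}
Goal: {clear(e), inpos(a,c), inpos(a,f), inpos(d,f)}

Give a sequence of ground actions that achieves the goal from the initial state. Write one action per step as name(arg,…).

1. step(e,e)  →  {at(a), at(d), at(e), clear(e), clear(f), inpos(a,a), inpos(a,f), inpos(c,a), inpos(c,c), inpos(e,c), inpos(e,e), inpos(f,d)}
2. step(e,c)  →  {at(a), at(c), at(d), at(e), clear(c), clear(e), clear(f), inpos(a,a), inpos(a,f), inpos(c,a), inpos(c,c), inpos(e,c), inpos(e,e), inpos(f,d)}
3. flip(c,a)  →  {at(a), at(c), at(d), at(e), clear(e), clear(f), inpos(a,a), inpos(a,c), inpos(a,f), inpos(c,c), inpos(e,c), inpos(e,e), inpos(f,d)}
4. flip(f,d)  →  {at(a), at(c), at(d), at(e), clear(e), inpos(a,a), inpos(a,c), inpos(a,f), inpos(c,c), inpos(d,f), inpos(e,c), inpos(e,e)}

step(e,e); step(e,c); flip(c,a); flip(f,d)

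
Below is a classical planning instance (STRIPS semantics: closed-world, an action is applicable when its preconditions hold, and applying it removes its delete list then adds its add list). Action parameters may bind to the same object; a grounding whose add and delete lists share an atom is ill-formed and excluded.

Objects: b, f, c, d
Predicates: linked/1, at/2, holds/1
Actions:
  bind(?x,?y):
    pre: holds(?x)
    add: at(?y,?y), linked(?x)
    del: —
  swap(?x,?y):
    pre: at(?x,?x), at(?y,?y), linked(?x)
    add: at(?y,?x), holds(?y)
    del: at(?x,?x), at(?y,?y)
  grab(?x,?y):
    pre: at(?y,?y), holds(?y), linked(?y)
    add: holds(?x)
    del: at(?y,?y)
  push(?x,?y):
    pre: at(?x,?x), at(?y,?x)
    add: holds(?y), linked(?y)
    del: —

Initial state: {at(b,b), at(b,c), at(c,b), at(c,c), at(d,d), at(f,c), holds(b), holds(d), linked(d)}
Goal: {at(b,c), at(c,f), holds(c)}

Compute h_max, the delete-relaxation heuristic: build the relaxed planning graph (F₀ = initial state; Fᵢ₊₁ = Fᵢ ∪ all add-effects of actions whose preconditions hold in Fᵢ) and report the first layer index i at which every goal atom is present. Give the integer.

F0 = init (9 atoms)
F1 = F0 ∪ {at(b,d), at(c,d), at(f,f), holds(c), holds(f), linked(b), linked(c), linked(f)}  (17 atoms)
F2 = F1 ∪ {at(b,f), at(c,f), at(d,b), at(d,c), at(d,f), at(f,b), at(f,d)}  (24 atoms)
goal ⊆ F2  ⇒  h_max = 2

2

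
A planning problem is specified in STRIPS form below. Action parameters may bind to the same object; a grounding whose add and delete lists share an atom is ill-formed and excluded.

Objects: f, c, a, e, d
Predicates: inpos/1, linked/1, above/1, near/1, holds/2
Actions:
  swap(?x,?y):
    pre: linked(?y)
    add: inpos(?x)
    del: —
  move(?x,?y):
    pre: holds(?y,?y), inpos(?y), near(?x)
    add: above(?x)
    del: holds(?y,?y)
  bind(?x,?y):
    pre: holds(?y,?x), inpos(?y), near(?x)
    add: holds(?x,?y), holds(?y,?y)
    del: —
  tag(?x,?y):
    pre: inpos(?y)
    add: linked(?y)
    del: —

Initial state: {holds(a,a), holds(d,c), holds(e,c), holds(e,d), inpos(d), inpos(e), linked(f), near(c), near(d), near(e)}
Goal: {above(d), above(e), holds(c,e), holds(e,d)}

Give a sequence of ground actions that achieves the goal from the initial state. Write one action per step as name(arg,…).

swap(a,f); move(e,a); bind(c,e); move(d,e)

1. swap(a,f)  →  {holds(a,a), holds(d,c), holds(e,c), holds(e,d), inpos(a), inpos(d), inpos(e), linked(f), near(c), near(d), near(e)}
2. move(e,a)  →  {above(e), holds(d,c), holds(e,c), holds(e,d), inpos(a), inpos(d), inpos(e), linked(f), near(c), near(d), near(e)}
3. bind(c,e)  →  {above(e), holds(c,e), holds(d,c), holds(e,c), holds(e,d), holds(e,e), inpos(a), inpos(d), inpos(e), linked(f), near(c), near(d), near(e)}
4. move(d,e)  →  {above(d), above(e), holds(c,e), holds(d,c), holds(e,c), holds(e,d), inpos(a), inpos(d), inpos(e), linked(f), near(c), near(d), near(e)}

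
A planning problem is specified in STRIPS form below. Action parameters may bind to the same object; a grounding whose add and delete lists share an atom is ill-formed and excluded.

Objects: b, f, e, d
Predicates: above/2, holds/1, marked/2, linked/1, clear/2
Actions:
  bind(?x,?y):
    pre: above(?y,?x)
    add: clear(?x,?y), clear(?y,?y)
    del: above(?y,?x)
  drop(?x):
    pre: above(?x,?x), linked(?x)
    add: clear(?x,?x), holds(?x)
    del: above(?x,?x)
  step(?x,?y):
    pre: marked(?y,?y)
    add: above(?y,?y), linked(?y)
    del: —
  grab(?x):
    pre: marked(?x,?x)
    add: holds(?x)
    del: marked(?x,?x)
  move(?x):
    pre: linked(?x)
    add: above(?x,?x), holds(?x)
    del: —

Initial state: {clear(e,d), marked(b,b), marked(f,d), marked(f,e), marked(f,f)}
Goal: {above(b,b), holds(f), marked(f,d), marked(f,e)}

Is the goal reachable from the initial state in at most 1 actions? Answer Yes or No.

No

1. step(b,b)  →  {above(b,b), clear(e,d), linked(b), marked(b,b), marked(f,d), marked(f,e), marked(f,f)}
2. grab(f)  →  {above(b,b), clear(e,d), holds(f), linked(b), marked(b,b), marked(f,d), marked(f,e)}
optimal plan length = 2; 2 > 1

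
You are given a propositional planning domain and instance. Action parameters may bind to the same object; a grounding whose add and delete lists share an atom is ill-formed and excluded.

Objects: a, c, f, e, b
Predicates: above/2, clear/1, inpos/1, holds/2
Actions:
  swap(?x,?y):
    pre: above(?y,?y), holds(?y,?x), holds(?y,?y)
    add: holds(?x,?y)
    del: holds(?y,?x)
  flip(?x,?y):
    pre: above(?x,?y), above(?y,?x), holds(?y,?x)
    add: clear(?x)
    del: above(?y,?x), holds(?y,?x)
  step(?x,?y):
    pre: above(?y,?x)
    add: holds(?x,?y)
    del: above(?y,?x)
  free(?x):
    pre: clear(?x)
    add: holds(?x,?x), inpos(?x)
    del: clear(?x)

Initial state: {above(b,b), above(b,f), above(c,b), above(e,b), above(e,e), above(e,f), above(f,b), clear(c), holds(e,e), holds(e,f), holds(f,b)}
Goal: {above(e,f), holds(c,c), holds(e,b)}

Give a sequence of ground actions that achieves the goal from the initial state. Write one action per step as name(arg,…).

1. flip(b,f)  →  {above(b,b), above(b,f), above(c,b), above(e,b), above(e,e), above(e,f), clear(b), clear(c), holds(e,e), holds(e,f)}
2. step(b,e)  →  {above(b,b), above(b,f), above(c,b), above(e,e), above(e,f), clear(b), clear(c), holds(b,e), holds(e,e), holds(e,f)}
3. free(c)  →  {above(b,b), above(b,f), above(c,b), above(e,e), above(e,f), clear(b), holds(b,e), holds(c,c), holds(e,e), holds(e,f), inpos(c)}
4. free(b)  →  {above(b,b), above(b,f), above(c,b), above(e,e), above(e,f), holds(b,b), holds(b,e), holds(c,c), holds(e,e), holds(e,f), inpos(b), inpos(c)}
5. swap(e,b)  →  {above(b,b), above(b,f), above(c,b), above(e,e), above(e,f), holds(b,b), holds(c,c), holds(e,b), holds(e,e), holds(e,f), inpos(b), inpos(c)}

flip(b,f); step(b,e); free(c); free(b); swap(e,b)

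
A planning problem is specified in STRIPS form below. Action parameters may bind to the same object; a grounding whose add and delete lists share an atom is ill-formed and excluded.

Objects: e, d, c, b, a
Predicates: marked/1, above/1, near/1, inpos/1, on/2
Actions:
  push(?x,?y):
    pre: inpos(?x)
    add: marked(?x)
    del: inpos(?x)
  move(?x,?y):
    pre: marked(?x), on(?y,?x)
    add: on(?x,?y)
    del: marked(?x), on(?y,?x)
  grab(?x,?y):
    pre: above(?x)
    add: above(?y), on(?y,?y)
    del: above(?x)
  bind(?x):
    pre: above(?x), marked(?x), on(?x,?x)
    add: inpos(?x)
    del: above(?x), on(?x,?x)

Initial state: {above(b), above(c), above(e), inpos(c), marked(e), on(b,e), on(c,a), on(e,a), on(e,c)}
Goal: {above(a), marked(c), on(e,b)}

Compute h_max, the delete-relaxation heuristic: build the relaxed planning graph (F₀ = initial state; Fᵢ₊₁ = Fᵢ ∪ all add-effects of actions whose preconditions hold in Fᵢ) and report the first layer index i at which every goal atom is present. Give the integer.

1

F0 = init (9 atoms)
F1 = F0 ∪ {above(a), above(d), marked(c), on(a,a), on(b,b), on(c,c), on(d,d), on(e,b), on(e,e)}  (18 atoms)
goal ⊆ F1  ⇒  h_max = 1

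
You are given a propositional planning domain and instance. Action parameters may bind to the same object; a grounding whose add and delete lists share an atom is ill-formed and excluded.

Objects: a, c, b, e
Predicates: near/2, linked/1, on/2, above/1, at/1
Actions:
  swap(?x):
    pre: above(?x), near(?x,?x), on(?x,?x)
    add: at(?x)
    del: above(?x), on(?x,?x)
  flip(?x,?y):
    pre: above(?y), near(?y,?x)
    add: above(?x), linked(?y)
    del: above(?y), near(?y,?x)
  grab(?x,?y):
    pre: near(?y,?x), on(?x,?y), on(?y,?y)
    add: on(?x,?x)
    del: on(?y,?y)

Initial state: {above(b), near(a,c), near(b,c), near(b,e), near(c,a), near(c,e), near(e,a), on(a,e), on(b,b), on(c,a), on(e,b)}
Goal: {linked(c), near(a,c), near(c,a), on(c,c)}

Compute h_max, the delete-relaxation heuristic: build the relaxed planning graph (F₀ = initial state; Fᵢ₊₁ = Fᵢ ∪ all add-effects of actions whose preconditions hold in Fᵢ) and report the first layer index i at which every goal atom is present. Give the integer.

F0 = init (11 atoms)
F1 = F0 ∪ {above(c), above(e), linked(b), on(e,e)}  (15 atoms)
F2 = F1 ∪ {above(a), linked(c), linked(e), on(a,a)}  (19 atoms)
F3 = F2 ∪ {linked(a), on(c,c)}  (21 atoms)
goal ⊆ F3  ⇒  h_max = 3

3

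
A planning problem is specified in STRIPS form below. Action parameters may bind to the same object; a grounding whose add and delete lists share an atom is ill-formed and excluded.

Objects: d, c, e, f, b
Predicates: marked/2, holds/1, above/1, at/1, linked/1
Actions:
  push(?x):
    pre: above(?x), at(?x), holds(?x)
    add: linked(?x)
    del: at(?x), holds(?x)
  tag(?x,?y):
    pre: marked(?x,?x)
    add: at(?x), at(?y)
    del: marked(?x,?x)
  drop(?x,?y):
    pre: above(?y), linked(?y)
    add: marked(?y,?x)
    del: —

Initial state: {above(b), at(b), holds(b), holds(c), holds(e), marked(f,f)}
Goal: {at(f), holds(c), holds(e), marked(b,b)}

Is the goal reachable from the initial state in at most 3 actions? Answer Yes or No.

Yes

1. push(b)  →  {above(b), holds(c), holds(e), linked(b), marked(f,f)}
2. tag(f,d)  →  {above(b), at(d), at(f), holds(c), holds(e), linked(b)}
3. drop(b,b)  →  {above(b), at(d), at(f), holds(c), holds(e), linked(b), marked(b,b)}
optimal plan length = 3; 3 ≤ 3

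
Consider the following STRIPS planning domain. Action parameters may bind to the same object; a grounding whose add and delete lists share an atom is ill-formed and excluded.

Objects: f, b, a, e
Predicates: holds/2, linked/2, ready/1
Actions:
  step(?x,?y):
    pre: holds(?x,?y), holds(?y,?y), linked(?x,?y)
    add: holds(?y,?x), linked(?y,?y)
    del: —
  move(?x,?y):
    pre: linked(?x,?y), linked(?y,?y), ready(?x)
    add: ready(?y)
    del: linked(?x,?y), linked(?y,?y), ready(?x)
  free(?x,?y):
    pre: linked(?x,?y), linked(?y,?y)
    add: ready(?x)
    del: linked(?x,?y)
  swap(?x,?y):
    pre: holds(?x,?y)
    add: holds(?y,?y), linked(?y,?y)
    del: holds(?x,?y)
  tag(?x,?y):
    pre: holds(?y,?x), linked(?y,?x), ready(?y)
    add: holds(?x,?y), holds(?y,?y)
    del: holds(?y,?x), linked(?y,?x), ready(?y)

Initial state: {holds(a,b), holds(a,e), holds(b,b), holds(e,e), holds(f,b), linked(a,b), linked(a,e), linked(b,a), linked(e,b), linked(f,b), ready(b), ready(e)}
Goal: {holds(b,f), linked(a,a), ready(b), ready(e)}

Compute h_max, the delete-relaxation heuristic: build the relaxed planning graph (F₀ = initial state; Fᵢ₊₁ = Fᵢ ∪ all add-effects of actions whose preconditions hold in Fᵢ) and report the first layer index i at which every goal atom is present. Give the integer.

2

F0 = init (12 atoms)
F1 = F0 ∪ {holds(b,a), holds(b,f), holds(e,a), linked(b,b), linked(e,e)}  (17 atoms)
F2 = F1 ∪ {holds(a,a), holds(f,f), linked(a,a), linked(f,f), ready(a), ready(f)}  (23 atoms)
goal ⊆ F2  ⇒  h_max = 2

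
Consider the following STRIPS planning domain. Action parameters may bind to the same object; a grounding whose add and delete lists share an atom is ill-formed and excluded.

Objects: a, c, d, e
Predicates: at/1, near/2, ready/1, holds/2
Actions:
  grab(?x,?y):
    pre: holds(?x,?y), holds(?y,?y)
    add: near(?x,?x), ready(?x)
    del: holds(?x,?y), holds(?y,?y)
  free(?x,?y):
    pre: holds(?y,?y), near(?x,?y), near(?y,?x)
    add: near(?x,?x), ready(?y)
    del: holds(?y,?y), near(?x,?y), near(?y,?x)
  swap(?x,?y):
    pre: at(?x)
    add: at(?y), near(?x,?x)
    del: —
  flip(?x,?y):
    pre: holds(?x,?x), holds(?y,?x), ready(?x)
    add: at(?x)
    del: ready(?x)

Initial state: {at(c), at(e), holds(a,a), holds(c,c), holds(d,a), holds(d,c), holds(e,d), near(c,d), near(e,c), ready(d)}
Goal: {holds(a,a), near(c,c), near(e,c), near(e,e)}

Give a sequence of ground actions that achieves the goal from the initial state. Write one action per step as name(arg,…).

1. grab(c,c)  →  {at(c), at(e), holds(a,a), holds(d,a), holds(d,c), holds(e,d), near(c,c), near(c,d), near(e,c), ready(c), ready(d)}
2. swap(e,a)  →  {at(a), at(c), at(e), holds(a,a), holds(d,a), holds(d,c), holds(e,d), near(c,c), near(c,d), near(e,c), near(e,e), ready(c), ready(d)}

grab(c,c); swap(e,a)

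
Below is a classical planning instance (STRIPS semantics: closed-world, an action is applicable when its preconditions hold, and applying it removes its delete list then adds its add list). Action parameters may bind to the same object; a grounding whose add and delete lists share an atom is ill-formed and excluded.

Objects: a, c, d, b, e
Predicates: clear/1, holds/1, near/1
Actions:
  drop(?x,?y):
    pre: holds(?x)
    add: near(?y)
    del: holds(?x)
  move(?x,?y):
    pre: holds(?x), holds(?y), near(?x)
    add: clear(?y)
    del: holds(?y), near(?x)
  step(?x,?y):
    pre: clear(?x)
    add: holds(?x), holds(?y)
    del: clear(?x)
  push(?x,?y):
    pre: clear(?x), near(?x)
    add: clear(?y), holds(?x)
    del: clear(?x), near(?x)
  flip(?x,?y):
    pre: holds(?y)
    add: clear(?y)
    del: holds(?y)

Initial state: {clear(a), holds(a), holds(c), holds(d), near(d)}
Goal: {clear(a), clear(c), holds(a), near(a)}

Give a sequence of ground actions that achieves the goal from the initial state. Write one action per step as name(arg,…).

drop(d,a); flip(a,c)

1. drop(d,a)  →  {clear(a), holds(a), holds(c), near(a), near(d)}
2. flip(a,c)  →  {clear(a), clear(c), holds(a), near(a), near(d)}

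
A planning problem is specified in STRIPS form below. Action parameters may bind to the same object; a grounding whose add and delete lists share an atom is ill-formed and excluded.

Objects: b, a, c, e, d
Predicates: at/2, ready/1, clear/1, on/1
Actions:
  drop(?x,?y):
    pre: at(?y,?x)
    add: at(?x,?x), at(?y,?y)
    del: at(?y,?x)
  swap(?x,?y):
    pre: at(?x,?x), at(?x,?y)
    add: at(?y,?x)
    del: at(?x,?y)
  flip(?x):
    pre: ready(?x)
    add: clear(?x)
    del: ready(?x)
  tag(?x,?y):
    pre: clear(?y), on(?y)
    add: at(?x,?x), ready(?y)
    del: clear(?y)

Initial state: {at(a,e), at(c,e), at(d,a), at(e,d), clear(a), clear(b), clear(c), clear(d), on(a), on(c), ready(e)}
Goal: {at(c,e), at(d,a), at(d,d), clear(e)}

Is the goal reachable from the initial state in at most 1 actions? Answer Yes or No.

No

1. drop(d,e)  →  {at(a,e), at(c,e), at(d,a), at(d,d), at(e,e), clear(a), clear(b), clear(c), clear(d), on(a), on(c), ready(e)}
2. flip(e)  →  {at(a,e), at(c,e), at(d,a), at(d,d), at(e,e), clear(a), clear(b), clear(c), clear(d), clear(e), on(a), on(c)}
optimal plan length = 2; 2 > 1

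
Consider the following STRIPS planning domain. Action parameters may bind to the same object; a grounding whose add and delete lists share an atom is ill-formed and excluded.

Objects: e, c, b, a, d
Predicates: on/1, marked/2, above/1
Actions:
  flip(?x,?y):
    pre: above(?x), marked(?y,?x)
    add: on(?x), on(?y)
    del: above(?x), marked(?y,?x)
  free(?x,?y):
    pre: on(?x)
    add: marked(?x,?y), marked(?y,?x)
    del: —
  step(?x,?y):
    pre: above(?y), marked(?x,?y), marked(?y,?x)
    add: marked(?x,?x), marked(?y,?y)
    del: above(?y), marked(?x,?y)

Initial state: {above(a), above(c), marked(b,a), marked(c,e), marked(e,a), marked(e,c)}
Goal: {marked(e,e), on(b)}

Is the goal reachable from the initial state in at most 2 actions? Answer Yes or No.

1. flip(a,b)  →  {above(c), marked(c,e), marked(e,a), marked(e,c), on(a), on(b)}
2. step(e,c)  →  {marked(c,c), marked(c,e), marked(e,a), marked(e,e), on(a), on(b)}
optimal plan length = 2; 2 ≤ 2

Yes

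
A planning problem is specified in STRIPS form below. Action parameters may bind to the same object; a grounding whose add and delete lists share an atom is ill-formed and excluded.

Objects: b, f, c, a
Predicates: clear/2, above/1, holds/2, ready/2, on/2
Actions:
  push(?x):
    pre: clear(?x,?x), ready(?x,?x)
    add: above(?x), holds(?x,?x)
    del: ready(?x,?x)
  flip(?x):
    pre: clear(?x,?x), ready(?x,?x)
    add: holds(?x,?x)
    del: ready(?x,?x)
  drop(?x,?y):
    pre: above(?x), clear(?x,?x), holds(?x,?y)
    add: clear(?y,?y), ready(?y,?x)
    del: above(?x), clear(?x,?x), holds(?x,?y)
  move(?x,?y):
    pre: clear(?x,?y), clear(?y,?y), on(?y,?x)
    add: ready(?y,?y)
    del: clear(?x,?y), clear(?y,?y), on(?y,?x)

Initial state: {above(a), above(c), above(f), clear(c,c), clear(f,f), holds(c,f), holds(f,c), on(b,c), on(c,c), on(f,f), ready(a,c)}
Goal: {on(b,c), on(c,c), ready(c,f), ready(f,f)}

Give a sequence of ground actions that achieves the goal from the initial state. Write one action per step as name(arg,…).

drop(f,c); drop(c,f); move(f,f)

1. drop(f,c)  →  {above(a), above(c), clear(c,c), holds(c,f), on(b,c), on(c,c), on(f,f), ready(a,c), ready(c,f)}
2. drop(c,f)  →  {above(a), clear(f,f), on(b,c), on(c,c), on(f,f), ready(a,c), ready(c,f), ready(f,c)}
3. move(f,f)  →  {above(a), on(b,c), on(c,c), ready(a,c), ready(c,f), ready(f,c), ready(f,f)}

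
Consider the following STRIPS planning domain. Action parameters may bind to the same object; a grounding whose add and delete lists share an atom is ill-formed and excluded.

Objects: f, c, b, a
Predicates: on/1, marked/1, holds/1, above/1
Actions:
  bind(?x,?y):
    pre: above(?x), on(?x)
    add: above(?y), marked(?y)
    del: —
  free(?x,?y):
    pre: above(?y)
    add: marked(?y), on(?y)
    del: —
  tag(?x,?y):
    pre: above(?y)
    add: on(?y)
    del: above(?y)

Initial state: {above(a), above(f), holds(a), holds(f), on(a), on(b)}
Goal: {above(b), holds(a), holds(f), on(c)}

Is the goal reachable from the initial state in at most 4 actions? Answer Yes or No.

1. bind(a,c)  →  {above(a), above(c), above(f), holds(a), holds(f), marked(c), on(a), on(b)}
2. bind(a,b)  →  {above(a), above(b), above(c), above(f), holds(a), holds(f), marked(b), marked(c), on(a), on(b)}
3. free(f,c)  →  {above(a), above(b), above(c), above(f), holds(a), holds(f), marked(b), marked(c), on(a), on(b), on(c)}
optimal plan length = 3; 3 ≤ 4

Yes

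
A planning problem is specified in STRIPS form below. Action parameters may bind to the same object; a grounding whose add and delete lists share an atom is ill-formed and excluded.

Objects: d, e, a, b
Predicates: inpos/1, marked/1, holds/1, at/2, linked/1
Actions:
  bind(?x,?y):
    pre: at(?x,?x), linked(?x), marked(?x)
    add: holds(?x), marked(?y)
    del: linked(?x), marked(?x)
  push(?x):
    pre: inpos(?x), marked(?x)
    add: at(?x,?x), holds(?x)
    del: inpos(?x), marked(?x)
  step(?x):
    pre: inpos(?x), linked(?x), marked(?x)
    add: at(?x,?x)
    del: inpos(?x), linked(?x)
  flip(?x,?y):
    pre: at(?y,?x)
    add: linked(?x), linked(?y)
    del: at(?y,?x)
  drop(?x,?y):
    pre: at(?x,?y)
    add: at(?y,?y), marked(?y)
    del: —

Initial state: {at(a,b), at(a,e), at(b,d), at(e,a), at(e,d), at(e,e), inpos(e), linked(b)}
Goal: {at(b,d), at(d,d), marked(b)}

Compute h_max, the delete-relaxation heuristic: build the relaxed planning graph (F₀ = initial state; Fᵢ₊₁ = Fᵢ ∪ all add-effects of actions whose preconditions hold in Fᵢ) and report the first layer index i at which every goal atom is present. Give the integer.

1

F0 = init (8 atoms)
F1 = F0 ∪ {at(a,a), at(b,b), at(d,d), linked(a), linked(d), linked(e), marked(a), marked(b), marked(d), marked(e)}  (18 atoms)
goal ⊆ F1  ⇒  h_max = 1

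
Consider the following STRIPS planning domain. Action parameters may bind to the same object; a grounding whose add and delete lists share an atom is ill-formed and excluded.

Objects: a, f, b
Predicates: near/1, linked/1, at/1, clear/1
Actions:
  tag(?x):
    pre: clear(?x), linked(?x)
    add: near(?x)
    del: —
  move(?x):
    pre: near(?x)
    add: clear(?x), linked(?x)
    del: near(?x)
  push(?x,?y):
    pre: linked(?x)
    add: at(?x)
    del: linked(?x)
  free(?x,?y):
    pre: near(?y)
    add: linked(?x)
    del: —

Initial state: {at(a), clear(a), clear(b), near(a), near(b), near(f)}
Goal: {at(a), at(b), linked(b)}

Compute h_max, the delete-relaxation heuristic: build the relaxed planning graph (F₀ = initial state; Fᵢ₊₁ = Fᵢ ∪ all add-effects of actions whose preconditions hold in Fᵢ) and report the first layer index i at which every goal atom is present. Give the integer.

F0 = init (6 atoms)
F1 = F0 ∪ {clear(f), linked(a), linked(b), linked(f)}  (10 atoms)
F2 = F1 ∪ {at(b), at(f)}  (12 atoms)
goal ⊆ F2  ⇒  h_max = 2

2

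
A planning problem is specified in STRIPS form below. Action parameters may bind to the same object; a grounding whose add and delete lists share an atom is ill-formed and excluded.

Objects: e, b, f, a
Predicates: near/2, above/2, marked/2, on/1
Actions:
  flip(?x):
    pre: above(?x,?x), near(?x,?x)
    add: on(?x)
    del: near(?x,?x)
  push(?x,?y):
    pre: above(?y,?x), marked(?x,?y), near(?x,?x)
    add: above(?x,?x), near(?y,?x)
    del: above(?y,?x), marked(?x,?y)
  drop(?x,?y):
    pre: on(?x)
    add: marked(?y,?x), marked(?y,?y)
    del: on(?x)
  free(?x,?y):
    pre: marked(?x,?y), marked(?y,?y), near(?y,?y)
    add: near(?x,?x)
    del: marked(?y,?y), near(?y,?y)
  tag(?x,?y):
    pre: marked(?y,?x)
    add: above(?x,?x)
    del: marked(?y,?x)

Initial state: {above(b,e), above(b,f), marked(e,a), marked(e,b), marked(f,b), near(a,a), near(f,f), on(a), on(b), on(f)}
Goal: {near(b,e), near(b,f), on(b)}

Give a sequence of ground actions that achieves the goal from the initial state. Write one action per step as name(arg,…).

push(f,b); drop(f,a); free(e,a); push(e,b)

1. push(f,b)  →  {above(b,e), above(f,f), marked(e,a), marked(e,b), near(a,a), near(b,f), near(f,f), on(a), on(b), on(f)}
2. drop(f,a)  →  {above(b,e), above(f,f), marked(a,a), marked(a,f), marked(e,a), marked(e,b), near(a,a), near(b,f), near(f,f), on(a), on(b)}
3. free(e,a)  →  {above(b,e), above(f,f), marked(a,f), marked(e,a), marked(e,b), near(b,f), near(e,e), near(f,f), on(a), on(b)}
4. push(e,b)  →  {above(e,e), above(f,f), marked(a,f), marked(e,a), near(b,e), near(b,f), near(e,e), near(f,f), on(a), on(b)}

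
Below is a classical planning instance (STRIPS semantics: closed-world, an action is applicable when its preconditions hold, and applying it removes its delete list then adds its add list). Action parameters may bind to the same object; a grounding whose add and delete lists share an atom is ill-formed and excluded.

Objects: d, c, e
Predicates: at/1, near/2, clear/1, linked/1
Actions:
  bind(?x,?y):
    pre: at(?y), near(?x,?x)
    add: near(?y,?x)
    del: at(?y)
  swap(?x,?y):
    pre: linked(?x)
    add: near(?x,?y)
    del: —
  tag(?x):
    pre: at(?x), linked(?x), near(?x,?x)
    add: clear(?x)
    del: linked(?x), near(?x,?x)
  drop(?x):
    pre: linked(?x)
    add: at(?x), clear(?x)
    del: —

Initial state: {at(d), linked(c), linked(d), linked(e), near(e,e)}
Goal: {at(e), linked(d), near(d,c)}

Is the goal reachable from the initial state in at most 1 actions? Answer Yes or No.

No

1. swap(d,c)  →  {at(d), linked(c), linked(d), linked(e), near(d,c), near(e,e)}
2. drop(e)  →  {at(d), at(e), clear(e), linked(c), linked(d), linked(e), near(d,c), near(e,e)}
optimal plan length = 2; 2 > 1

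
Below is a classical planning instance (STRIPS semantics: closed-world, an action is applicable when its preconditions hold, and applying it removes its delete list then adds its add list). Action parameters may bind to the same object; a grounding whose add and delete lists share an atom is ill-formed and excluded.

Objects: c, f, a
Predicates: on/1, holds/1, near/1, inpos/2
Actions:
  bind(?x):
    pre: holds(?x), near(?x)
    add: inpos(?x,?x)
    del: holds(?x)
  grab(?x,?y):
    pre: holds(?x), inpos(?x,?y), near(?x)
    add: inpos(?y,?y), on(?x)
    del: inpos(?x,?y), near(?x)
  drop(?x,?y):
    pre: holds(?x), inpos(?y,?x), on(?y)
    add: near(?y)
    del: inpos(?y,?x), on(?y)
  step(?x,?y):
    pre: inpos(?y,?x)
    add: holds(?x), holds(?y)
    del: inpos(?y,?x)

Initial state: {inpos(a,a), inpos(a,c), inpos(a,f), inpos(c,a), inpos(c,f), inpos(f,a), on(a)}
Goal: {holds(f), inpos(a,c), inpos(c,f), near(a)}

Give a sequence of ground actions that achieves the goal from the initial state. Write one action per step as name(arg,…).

step(f,a); drop(a,a)

1. step(f,a)  →  {holds(a), holds(f), inpos(a,a), inpos(a,c), inpos(c,a), inpos(c,f), inpos(f,a), on(a)}
2. drop(a,a)  →  {holds(a), holds(f), inpos(a,c), inpos(c,a), inpos(c,f), inpos(f,a), near(a)}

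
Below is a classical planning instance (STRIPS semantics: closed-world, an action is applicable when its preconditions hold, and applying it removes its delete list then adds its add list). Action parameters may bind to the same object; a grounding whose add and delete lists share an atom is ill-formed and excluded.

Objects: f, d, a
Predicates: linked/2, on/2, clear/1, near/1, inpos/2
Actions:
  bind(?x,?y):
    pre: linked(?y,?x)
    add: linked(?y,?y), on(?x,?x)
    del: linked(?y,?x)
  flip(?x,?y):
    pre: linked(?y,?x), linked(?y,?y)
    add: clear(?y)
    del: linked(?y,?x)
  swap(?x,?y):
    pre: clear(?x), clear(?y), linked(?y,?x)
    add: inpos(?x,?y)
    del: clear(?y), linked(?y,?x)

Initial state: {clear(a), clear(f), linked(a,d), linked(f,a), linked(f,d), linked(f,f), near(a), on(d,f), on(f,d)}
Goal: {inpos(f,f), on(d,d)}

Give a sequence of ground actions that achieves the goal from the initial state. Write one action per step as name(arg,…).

1. bind(d,f)  →  {clear(a), clear(f), linked(a,d), linked(f,a), linked(f,f), near(a), on(d,d), on(d,f), on(f,d)}
2. swap(f,f)  →  {clear(a), inpos(f,f), linked(a,d), linked(f,a), near(a), on(d,d), on(d,f), on(f,d)}

bind(d,f); swap(f,f)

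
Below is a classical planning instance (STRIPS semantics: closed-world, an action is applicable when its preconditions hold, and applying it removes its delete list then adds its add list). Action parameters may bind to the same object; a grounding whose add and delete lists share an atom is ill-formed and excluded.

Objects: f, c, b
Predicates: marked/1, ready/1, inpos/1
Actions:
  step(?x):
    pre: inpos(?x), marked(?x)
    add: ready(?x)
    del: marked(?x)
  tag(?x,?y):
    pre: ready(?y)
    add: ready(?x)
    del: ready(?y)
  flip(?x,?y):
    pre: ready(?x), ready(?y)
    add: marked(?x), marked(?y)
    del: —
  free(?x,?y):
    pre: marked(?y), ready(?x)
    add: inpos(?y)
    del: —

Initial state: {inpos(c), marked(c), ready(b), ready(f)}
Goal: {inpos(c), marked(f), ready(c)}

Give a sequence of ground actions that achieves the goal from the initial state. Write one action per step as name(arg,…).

1. step(c)  →  {inpos(c), ready(b), ready(c), ready(f)}
2. flip(f,f)  →  {inpos(c), marked(f), ready(b), ready(c), ready(f)}

step(c); flip(f,f)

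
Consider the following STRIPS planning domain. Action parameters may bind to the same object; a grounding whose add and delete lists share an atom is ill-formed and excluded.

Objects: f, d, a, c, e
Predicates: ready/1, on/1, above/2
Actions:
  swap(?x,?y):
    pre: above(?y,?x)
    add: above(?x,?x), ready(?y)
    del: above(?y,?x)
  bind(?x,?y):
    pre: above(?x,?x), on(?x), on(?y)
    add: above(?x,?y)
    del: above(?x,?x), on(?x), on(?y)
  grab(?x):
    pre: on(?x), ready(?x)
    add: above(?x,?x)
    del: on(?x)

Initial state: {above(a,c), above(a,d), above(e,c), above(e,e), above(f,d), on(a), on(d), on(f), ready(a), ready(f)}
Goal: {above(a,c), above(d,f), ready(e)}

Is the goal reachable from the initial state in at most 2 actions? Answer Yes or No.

No

1. swap(d,f)  →  {above(a,c), above(a,d), above(d,d), above(e,c), above(e,e), on(a), on(d), on(f), ready(a), ready(f)}
2. swap(c,e)  →  {above(a,c), above(a,d), above(c,c), above(d,d), above(e,e), on(a), on(d), on(f), ready(a), ready(e), ready(f)}
3. bind(d,f)  →  {above(a,c), above(a,d), above(c,c), above(d,f), above(e,e), on(a), ready(a), ready(e), ready(f)}
optimal plan length = 3; 3 > 2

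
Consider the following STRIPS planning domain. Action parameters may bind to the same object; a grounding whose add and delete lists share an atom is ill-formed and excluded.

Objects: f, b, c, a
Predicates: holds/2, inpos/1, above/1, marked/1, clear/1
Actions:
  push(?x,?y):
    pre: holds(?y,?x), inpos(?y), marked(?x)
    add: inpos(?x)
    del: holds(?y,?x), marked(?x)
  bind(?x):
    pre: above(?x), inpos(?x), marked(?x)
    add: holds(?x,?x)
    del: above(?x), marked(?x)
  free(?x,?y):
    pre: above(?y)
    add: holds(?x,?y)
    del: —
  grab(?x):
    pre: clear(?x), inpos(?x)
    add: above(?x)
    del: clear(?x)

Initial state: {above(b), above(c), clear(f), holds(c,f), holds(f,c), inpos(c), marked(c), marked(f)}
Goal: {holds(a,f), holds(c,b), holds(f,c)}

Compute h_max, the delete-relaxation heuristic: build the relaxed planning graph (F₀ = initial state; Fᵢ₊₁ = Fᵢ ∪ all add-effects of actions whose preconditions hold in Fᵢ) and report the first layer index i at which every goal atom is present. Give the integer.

3

F0 = init (8 atoms)
F1 = F0 ∪ {holds(a,b), holds(a,c), holds(b,b), holds(b,c), holds(c,b), holds(c,c), holds(f,b), inpos(f)}  (16 atoms)
F2 = F1 ∪ {above(f)}  (17 atoms)
F3 = F2 ∪ {holds(a,f), holds(b,f), holds(f,f)}  (20 atoms)
goal ⊆ F3  ⇒  h_max = 3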